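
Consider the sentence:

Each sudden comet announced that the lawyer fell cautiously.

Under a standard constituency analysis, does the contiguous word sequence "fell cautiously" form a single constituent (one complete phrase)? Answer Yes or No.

"fell cautiously" is exactly the verb phrase [VP fell cautiously], a complete constituent.

Yes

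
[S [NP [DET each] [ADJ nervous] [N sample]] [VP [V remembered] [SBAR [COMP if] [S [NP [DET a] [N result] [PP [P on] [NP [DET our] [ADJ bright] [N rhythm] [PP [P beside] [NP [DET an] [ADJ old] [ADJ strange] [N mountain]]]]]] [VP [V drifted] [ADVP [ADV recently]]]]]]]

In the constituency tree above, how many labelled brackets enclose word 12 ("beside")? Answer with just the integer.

9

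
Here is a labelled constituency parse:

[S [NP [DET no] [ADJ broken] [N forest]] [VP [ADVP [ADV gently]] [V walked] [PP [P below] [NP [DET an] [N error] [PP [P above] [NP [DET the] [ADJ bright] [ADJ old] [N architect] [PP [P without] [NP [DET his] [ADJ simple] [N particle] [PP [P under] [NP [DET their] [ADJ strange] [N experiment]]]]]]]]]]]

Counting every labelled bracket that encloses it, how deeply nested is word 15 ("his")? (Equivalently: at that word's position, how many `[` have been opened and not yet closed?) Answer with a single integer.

9

Path from the root down to the word: S → VP → PP → NP → PP → NP → PP → NP → DET. That is 9 enclosing brackets.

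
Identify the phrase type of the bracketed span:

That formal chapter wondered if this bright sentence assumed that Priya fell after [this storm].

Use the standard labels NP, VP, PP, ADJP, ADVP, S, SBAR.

NP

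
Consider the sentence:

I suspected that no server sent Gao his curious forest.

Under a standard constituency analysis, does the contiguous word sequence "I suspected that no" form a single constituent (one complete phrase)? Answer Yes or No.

No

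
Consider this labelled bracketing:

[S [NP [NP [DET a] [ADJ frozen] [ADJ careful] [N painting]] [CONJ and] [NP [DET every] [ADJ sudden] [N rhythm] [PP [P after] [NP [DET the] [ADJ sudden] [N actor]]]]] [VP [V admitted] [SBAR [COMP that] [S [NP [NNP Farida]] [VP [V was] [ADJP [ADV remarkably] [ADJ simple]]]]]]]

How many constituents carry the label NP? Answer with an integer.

5

Scanning left to right, an opening `[NP` appears at word positions 1, 1, 6, 10, 15 — 5 in total.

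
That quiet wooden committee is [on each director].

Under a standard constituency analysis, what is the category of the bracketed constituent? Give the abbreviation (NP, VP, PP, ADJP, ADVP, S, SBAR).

The bracketed span "on each director" is headed by "on", making it a prepositional phrase (PP).

PP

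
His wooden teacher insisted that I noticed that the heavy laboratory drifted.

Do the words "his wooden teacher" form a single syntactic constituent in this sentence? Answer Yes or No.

Yes

These words form the whole noun phrase headed by "teacher", so yes — one constituent.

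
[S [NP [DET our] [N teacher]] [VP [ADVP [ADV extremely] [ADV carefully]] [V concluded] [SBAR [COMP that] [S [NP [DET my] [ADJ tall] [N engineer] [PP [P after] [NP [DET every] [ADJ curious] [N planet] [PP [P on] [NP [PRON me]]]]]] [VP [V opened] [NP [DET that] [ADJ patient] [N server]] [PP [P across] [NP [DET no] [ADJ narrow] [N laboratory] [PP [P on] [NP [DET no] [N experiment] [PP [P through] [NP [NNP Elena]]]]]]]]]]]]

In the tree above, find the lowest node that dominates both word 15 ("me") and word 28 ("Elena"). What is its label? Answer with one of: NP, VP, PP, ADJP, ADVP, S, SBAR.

S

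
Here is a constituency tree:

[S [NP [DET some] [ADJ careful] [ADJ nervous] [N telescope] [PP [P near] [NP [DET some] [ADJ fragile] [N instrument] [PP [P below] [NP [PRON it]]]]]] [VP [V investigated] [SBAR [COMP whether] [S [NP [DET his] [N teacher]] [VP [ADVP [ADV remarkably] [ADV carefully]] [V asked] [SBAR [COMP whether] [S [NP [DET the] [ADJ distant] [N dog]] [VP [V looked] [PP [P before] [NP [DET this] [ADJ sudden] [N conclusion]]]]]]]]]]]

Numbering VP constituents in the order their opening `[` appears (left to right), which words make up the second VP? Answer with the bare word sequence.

remarkably carefully asked whether the distant dog looked before this sudden conclusion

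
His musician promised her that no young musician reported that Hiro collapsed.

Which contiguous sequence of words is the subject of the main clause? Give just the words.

In the main clause the verb is "promised"; the NP preceding it, "his musician", is the subject.

his musician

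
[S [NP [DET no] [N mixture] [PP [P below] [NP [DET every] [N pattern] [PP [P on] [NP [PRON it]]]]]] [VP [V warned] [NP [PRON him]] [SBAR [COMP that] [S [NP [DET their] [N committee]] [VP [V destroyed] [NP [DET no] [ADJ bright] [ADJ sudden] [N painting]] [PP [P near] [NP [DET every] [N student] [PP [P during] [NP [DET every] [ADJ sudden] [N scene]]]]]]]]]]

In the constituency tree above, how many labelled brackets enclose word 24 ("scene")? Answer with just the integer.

Counting open brackets not yet closed at "scene": [S [VP [SBAR [S [VP [PP [NP [PP [NP [N = 10.

10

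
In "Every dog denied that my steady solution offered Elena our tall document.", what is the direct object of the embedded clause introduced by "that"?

Within the embedded clause introduced by "that", the direct object of "offered" is "our tall document".

our tall document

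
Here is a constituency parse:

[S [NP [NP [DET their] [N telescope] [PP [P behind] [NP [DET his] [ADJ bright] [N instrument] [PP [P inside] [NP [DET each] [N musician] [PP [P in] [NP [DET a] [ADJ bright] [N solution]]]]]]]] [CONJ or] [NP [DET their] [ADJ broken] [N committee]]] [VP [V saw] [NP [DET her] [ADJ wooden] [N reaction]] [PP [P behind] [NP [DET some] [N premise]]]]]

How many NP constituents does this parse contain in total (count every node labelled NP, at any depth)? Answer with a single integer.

8

Scanning left to right, an opening `[NP` appears at word positions 1, 1, 4, 8, 11, 15, 19, 23 — 8 in total.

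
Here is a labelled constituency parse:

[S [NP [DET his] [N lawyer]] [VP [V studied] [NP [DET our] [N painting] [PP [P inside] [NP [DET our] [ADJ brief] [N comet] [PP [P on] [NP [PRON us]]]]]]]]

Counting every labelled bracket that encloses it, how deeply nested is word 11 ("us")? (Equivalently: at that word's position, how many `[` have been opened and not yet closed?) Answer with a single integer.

8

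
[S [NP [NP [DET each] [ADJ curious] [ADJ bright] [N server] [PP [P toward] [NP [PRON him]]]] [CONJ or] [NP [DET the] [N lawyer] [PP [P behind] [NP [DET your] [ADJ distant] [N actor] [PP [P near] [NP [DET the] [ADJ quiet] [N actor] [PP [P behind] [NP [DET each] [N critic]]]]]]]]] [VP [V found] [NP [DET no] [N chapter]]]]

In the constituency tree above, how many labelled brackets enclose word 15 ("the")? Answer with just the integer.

Counting open brackets not yet closed at "the": [S [NP [NP [PP [NP [PP [NP [DET = 8.

8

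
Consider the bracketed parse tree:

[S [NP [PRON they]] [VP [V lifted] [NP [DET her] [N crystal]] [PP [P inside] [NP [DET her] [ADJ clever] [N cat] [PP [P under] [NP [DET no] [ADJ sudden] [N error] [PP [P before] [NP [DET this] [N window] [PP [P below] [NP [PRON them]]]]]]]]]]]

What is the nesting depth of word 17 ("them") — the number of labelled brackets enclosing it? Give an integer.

11

Path from the root down to the word: S → VP → PP → NP → PP → NP → PP → NP → PP → NP → PRON. That is 11 enclosing brackets.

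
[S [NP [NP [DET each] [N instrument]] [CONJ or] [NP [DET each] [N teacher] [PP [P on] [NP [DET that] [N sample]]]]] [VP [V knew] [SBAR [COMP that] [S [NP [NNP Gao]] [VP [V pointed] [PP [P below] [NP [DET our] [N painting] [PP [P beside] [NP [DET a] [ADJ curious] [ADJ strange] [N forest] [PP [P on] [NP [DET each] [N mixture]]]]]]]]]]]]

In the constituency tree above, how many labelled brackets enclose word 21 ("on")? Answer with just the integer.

11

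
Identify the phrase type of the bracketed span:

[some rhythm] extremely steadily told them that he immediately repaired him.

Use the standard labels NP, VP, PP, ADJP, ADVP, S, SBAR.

The span is built around the noun "rhythm" — a noun phrase (NP).

NP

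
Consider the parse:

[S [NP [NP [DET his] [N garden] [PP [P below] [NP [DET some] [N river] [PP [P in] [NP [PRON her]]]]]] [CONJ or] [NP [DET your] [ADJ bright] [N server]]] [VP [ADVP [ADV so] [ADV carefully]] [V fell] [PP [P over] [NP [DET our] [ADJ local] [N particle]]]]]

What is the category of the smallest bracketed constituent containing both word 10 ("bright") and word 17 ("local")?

S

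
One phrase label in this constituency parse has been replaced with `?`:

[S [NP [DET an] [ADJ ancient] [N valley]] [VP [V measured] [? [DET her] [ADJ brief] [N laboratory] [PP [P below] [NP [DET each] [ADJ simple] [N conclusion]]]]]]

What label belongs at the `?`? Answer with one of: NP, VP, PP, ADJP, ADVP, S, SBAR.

A constituent whose immediate children are DET 'her', ADJ 'brief', N 'laboratory', PP is a noun phrase: NP.

NP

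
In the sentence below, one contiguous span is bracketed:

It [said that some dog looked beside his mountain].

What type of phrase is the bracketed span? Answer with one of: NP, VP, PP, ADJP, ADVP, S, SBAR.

VP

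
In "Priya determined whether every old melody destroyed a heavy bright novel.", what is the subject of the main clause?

In the main clause the verb is "determined"; the NP preceding it, "Priya", is the subject.

Priya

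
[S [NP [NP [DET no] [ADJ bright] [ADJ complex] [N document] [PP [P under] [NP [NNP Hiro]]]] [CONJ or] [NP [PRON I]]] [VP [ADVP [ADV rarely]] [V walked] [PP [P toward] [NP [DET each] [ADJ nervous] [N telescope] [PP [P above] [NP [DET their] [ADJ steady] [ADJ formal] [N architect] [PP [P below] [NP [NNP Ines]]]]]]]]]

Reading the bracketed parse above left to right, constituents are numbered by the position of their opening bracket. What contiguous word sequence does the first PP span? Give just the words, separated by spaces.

under Hiro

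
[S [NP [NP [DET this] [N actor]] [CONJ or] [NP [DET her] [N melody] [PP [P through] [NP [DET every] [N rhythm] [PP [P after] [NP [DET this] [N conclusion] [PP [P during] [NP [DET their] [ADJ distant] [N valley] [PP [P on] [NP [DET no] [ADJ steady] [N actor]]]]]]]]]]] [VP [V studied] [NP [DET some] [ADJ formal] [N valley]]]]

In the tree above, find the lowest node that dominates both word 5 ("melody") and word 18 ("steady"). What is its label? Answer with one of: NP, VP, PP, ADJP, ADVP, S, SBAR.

NP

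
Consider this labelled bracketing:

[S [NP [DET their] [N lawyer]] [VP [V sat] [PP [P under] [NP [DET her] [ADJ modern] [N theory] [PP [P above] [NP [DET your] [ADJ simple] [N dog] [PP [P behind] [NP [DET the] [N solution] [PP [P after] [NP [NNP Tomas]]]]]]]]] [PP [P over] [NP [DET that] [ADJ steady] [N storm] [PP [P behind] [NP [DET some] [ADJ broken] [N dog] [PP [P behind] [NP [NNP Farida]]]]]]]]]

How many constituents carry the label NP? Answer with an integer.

Scanning left to right, an opening `[NP` appears at word positions 1, 5, 9, 13, 16, 18, 22, 26 — 8 in total.

8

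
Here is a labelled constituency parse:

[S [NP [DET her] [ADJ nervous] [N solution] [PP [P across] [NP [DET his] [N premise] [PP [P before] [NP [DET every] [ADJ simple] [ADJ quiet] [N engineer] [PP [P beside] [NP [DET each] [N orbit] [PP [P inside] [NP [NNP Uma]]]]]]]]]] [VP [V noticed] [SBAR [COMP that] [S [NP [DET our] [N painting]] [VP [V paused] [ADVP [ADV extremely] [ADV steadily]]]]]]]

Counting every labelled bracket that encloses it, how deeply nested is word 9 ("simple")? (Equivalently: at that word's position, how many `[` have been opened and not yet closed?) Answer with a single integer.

7

The word sits inside ADJ, which is inside NP, inside PP, inside NP, inside PP, inside NP, inside S — 7 brackets in all.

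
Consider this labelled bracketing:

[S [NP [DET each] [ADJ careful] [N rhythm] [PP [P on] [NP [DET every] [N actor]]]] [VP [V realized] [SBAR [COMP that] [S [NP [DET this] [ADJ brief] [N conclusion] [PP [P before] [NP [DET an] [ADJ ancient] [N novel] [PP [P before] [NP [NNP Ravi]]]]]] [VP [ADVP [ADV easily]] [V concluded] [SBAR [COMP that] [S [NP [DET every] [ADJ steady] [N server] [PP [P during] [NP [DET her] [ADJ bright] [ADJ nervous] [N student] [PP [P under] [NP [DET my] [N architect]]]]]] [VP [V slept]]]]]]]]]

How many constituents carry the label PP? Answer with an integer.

5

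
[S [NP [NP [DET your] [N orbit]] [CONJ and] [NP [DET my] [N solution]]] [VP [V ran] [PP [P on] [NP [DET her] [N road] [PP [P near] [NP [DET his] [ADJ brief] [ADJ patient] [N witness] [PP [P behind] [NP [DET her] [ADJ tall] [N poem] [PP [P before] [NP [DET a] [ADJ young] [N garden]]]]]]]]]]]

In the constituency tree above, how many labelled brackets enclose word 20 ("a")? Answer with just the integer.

11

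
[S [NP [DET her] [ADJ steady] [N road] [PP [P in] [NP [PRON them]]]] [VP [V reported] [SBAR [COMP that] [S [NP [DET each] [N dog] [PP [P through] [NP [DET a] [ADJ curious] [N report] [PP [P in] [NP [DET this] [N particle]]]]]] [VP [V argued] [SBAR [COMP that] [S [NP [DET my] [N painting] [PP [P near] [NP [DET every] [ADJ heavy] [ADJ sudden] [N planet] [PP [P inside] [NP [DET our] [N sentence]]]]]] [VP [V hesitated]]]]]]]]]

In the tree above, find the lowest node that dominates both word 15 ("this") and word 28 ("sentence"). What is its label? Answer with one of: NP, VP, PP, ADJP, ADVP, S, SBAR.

Word 15 lies under S → VP → SBAR → S → NP → PP → NP → PP → NP → DET; word 28 lies under S → VP → SBAR → S → VP → SBAR → S → NP → PP → NP → PP → NP → N. The lowest shared node is the S.

S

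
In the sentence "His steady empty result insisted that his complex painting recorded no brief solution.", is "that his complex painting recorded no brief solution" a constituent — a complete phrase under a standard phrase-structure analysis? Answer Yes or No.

Yes

"that his complex painting recorded no brief solution" is exactly the subordinate clause [SBAR that his complex painting recorded no brief solution], a complete constituent.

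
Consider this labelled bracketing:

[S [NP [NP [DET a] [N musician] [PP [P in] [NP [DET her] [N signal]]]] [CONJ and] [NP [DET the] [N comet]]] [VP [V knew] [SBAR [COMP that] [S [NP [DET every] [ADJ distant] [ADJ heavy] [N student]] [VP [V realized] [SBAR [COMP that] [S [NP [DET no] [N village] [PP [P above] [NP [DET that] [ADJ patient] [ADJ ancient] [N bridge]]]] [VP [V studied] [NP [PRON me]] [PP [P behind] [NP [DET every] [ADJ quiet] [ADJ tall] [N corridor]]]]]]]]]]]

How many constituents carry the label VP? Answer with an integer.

3

Scanning left to right, an opening `[VP` appears at word positions 9, 15, 24 — 3 in total.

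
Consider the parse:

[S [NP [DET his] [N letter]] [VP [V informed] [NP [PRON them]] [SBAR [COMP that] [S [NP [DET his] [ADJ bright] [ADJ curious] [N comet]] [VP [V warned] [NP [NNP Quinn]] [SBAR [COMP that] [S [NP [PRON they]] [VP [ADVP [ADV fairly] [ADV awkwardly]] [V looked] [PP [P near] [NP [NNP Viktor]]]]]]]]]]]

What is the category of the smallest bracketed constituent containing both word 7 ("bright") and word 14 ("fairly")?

Word 7 lies under S → VP → SBAR → S → NP → ADJ; word 14 lies under S → VP → SBAR → S → VP → SBAR → S → VP → ADVP → ADV. The lowest shared node is the S.

S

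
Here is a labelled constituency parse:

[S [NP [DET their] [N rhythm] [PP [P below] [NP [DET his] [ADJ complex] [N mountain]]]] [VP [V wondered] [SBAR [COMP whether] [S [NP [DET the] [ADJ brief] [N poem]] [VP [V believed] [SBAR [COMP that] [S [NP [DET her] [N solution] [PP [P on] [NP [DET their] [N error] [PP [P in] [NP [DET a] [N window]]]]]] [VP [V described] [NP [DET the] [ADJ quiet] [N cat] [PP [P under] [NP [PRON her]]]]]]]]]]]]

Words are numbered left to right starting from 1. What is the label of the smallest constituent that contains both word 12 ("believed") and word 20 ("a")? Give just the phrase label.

The smallest bracket enclosing both words is [VP believed that her solution on their error in a window described the quiet cat under her], so the label is VP.

VP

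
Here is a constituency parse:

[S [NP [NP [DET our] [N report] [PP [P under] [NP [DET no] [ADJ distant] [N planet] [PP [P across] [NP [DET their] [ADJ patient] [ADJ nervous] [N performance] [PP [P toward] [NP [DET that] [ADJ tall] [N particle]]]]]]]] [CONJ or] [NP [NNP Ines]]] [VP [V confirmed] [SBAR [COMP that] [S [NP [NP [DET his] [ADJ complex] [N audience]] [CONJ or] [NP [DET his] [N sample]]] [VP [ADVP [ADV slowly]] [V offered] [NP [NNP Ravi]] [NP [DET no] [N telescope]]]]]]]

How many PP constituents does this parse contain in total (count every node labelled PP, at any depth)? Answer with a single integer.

Listing each PP by its span: [PP under no distant planet across their patient nervous performance toward that tall particle]; [PP across their patient nervous performance toward that tall particle]; [PP toward that tall particle] — that makes 3.

3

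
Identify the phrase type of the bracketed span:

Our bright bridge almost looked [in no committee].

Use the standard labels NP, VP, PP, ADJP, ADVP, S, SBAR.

PP

The span is built around the preposition "in" — a prepositional phrase (PP).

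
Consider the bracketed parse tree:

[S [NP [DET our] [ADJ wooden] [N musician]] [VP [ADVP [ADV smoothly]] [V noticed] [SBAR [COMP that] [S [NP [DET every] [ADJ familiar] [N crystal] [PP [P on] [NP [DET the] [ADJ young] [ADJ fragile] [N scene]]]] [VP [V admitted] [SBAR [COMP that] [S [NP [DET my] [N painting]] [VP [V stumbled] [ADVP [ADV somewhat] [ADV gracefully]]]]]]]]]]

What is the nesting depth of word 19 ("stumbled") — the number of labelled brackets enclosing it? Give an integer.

9

The word sits inside V, which is inside VP, inside S, inside SBAR, inside VP, inside S, inside SBAR, inside VP, inside S — 9 brackets in all.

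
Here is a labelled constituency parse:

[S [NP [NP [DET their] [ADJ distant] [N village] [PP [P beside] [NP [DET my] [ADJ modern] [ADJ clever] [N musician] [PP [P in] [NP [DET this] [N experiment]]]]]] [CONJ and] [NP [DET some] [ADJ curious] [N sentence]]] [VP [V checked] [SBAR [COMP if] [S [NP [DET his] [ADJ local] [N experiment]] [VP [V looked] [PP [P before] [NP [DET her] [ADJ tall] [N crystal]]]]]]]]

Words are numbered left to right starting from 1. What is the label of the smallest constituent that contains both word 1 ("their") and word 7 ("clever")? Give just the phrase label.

NP

Word 1 lies under S → NP → NP → DET; word 7 lies under S → NP → NP → PP → NP → ADJ. The lowest shared node is the NP.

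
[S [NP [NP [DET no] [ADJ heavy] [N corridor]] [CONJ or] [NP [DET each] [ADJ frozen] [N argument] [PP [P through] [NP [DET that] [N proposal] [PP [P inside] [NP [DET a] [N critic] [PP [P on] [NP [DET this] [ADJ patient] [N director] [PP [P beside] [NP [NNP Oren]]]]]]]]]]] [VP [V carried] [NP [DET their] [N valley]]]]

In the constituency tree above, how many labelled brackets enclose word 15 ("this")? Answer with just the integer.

The word sits inside DET, which is inside NP, inside PP, inside NP, inside PP, inside NP, inside PP, inside NP, inside NP, inside S — 10 brackets in all.

10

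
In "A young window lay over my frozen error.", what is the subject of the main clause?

a young window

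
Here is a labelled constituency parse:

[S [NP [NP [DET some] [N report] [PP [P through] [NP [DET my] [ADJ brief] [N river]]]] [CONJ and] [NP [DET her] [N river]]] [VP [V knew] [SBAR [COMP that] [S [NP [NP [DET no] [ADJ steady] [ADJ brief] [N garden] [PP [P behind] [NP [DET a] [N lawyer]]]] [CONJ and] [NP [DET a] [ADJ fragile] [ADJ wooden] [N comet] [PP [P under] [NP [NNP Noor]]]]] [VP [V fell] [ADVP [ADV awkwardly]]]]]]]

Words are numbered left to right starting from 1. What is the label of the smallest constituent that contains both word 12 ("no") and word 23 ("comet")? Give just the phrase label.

The smallest bracket enclosing both words is [NP no steady brief garden behind a lawyer and a fragile wooden comet under Noor], so the label is NP.

NP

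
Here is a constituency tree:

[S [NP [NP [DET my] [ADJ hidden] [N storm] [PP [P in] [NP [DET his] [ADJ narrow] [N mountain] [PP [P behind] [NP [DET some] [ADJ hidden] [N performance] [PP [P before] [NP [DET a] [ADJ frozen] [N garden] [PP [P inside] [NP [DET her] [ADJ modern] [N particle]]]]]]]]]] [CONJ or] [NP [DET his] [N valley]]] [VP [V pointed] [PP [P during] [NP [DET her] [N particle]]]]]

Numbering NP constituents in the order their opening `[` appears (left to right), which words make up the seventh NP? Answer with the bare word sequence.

Opening `[NP` markers occur at word positions 1, 1, 5, 9, 13, 17, 21, 25; the seventh of these opens the constituent [NP his valley].

his valley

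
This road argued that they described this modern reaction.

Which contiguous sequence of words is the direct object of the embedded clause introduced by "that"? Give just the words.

this modern reaction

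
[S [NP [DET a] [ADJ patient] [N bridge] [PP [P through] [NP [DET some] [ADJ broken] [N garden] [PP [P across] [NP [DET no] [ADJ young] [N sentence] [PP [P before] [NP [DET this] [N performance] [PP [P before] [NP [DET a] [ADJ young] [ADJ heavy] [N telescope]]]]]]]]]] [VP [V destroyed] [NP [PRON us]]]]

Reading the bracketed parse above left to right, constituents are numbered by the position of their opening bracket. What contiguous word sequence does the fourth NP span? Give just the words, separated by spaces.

this performance before a young heavy telescope

The NP opening brackets appear, in order, over: "a patient bridge through some broken garden across no young sentence before this performance before a young heavy telescope"; "some broken garden across no young sentence before this performance before a young heavy telescope"; "no young sentence before this performance before a young heavy telescope"; "this performance before a young heavy telescope"; "a young heavy telescope"; "us". The fourth one spans "this performance before a young heavy telescope".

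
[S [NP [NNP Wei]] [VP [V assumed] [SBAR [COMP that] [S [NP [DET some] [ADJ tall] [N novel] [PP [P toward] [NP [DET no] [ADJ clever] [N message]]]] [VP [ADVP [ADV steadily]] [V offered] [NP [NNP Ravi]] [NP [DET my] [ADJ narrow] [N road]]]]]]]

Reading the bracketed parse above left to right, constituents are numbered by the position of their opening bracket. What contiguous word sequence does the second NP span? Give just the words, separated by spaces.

some tall novel toward no clever message

In left-to-right order the NP constituents are "Wei"; "some tall novel toward no clever message"; "no clever message"; "Ravi"; "my narrow road". Number 2 is "some tall novel toward no clever message".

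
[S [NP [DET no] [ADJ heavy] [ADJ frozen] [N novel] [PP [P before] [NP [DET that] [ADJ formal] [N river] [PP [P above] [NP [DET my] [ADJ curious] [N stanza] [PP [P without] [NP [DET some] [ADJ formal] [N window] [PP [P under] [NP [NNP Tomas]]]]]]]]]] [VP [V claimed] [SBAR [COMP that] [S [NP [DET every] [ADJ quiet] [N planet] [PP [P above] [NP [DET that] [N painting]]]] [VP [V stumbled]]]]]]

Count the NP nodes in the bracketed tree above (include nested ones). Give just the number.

7

Scanning left to right, an opening `[NP` appears at word positions 1, 6, 10, 14, 18, 21, 25 — 7 in total.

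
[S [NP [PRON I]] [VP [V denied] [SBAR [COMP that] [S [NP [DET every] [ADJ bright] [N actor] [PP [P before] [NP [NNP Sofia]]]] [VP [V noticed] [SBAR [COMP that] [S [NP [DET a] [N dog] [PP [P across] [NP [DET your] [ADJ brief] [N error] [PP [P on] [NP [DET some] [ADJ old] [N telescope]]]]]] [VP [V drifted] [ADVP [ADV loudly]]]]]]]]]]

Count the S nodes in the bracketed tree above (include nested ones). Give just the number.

The S constituents are: [S I denied that every bright actor before Sofia noticed that a dog across your brief error on some old telescope drifted loudly]; [S every bright actor before Sofia noticed that a dog across your brief error on some old telescope drifted loudly]; [S a dog across your brief error on some old telescope drifted loudly]. Total: 3.

3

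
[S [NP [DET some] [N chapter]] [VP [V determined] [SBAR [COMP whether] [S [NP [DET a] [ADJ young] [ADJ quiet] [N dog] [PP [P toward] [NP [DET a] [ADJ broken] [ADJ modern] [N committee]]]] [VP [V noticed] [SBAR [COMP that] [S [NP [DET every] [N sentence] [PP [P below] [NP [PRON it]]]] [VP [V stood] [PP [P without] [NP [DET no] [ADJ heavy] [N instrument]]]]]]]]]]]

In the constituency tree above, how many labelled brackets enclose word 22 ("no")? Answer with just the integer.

11

Counting open brackets not yet closed at "no": [S [VP [SBAR [S [VP [SBAR [S [VP [PP [NP [DET = 11.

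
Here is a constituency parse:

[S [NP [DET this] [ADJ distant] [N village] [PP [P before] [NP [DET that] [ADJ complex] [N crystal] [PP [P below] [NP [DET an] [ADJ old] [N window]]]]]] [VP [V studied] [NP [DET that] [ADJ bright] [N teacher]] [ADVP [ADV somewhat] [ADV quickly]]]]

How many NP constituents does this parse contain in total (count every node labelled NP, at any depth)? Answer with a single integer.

The NP constituents are: [NP this distant village before that complex crystal below an old window]; [NP that complex crystal below an old window]; [NP an old window]; [NP that bright teacher]. Total: 4.

4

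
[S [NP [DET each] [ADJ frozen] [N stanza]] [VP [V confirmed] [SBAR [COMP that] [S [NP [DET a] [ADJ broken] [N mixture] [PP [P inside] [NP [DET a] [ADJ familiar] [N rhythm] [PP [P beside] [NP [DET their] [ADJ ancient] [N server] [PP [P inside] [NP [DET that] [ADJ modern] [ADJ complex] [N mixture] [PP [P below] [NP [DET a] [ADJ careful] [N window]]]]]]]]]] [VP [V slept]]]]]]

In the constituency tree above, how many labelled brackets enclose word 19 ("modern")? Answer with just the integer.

12

The word sits inside ADJ, which is inside NP, inside PP, inside NP, inside PP, inside NP, inside PP, inside NP, inside S, inside SBAR, inside VP, inside S — 12 brackets in all.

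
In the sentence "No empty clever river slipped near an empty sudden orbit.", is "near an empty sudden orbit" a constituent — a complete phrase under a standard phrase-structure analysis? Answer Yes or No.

Yes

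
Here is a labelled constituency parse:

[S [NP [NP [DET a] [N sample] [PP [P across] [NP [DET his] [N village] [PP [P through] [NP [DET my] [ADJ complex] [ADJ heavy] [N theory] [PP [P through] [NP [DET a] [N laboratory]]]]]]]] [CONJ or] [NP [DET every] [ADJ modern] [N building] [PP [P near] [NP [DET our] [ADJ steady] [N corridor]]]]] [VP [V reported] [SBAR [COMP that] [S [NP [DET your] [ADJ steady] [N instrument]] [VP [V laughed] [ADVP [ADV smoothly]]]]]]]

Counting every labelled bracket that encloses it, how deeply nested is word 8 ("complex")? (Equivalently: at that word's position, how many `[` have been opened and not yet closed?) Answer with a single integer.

8

Counting open brackets not yet closed at "complex": [S [NP [NP [PP [NP [PP [NP [ADJ = 8.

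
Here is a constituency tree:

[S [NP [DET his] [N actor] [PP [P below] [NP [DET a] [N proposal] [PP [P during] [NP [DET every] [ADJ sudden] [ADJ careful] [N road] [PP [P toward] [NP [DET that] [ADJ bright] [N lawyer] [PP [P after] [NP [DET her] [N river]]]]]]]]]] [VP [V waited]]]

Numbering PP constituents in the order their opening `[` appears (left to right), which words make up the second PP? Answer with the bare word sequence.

during every sudden careful road toward that bright lawyer after her river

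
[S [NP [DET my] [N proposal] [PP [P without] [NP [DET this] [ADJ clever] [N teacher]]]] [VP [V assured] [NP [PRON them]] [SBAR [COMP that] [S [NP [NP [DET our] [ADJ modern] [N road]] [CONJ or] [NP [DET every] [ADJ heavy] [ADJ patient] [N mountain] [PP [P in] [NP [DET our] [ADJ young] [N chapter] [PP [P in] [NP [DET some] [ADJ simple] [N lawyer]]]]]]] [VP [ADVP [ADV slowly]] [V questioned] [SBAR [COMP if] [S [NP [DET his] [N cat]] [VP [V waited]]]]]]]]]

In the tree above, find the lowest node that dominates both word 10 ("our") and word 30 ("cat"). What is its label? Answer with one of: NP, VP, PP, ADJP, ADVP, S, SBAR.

S

The smallest bracket enclosing both words is [S our modern road or every heavy patient mountain in our young chapter in some simple lawyer slowly questioned if his cat waited], so the label is S.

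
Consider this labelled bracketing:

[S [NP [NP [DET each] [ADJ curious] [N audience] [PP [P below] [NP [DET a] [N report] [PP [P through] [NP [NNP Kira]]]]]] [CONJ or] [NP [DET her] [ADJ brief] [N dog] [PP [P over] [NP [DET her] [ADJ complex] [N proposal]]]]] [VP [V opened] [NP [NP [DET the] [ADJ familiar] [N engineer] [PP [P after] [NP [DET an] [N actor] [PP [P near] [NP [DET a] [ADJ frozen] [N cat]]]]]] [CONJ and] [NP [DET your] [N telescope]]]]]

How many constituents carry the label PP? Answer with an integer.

Scanning left to right, an opening `[PP` appears at word positions 4, 7, 13, 21, 24 — 5 in total.

5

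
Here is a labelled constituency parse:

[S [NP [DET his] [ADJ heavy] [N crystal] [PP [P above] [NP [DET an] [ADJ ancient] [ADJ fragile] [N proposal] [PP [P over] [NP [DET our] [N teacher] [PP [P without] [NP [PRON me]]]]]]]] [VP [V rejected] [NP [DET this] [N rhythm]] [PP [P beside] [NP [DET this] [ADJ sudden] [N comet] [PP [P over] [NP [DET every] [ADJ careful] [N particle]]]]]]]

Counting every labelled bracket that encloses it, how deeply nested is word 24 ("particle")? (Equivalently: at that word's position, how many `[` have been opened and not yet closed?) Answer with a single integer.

Path from the root down to the word: S → VP → PP → NP → PP → NP → N. That is 7 enclosing brackets.

7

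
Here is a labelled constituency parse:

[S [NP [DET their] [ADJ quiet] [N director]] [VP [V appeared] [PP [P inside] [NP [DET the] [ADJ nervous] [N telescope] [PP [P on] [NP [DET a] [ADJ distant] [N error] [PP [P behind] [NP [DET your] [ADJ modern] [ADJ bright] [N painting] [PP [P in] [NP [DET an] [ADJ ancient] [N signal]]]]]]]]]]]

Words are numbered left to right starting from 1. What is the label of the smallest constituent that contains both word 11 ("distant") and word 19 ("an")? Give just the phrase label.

NP

Both words fall inside [NP a distant error behind your modern bright painting in an ancient signal] (words 10–21), and no smaller constituent contains them both. Label: NP.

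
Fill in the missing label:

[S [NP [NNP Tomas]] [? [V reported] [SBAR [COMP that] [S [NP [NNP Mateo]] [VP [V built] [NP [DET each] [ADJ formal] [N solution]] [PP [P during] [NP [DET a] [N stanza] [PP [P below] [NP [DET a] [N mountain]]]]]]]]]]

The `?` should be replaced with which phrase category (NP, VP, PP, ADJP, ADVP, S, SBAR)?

The `?` node immediately contains: V 'reported', SBAR. That is the internal structure of a verb phrase, so the label is VP.

VP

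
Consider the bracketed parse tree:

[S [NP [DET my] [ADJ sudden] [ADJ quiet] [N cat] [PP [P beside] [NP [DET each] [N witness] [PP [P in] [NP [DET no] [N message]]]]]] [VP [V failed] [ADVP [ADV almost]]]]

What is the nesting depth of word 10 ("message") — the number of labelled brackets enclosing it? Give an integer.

7

Counting open brackets not yet closed at "message": [S [NP [PP [NP [PP [NP [N = 7.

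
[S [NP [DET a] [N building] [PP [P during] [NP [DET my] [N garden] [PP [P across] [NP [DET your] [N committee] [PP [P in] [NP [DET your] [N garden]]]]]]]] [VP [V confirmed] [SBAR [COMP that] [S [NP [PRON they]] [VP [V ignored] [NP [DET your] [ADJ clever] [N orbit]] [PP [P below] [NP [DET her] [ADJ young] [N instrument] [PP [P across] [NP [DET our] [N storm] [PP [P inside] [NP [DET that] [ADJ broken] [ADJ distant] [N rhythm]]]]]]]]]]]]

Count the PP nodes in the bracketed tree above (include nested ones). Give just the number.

6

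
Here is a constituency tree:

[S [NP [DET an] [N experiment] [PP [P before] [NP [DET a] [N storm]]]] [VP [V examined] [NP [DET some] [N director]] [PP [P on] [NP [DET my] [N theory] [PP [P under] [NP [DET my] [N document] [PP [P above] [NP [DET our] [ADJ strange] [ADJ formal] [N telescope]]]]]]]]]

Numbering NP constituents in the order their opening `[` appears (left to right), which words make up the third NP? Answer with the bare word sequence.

some director

Opening `[NP` markers occur at word positions 1, 4, 7, 10, 13, 16; the third of these opens the constituent [NP some director].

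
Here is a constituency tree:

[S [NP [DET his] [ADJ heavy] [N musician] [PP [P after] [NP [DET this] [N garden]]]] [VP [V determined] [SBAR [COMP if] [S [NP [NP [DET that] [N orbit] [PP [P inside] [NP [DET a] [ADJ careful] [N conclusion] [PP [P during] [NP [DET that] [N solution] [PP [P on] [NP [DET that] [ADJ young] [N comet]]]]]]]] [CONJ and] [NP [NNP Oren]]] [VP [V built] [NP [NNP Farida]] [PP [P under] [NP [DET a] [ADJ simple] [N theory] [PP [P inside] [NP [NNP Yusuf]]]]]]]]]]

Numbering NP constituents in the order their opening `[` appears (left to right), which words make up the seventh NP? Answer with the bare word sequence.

Opening `[NP` markers occur at word positions 1, 5, 9, 9, 12, 16, 19, 23, 25, 27, 31; the seventh of these opens the constituent [NP that young comet].

that young comet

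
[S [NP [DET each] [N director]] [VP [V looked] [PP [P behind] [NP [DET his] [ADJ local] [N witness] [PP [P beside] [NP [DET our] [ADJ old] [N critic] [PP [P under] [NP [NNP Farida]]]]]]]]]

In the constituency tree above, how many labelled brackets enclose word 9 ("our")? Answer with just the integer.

The word sits inside DET, which is inside NP, inside PP, inside NP, inside PP, inside VP, inside S — 7 brackets in all.

7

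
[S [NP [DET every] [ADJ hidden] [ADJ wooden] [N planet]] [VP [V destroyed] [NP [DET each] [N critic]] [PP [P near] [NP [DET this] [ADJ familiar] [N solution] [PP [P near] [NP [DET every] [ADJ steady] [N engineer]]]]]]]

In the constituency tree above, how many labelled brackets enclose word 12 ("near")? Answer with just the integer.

The word sits inside P, which is inside PP, inside NP, inside PP, inside VP, inside S — 6 brackets in all.

6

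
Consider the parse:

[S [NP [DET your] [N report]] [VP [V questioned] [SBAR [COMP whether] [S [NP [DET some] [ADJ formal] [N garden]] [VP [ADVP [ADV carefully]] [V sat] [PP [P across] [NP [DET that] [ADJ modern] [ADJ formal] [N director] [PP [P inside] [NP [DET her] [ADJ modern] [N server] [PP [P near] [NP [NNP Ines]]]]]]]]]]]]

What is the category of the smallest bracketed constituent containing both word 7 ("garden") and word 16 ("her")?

Both words fall inside [S some formal garden carefully sat across that modern formal director inside her modern server near Ines] (words 5–20), and no smaller constituent contains them both. Label: S.

S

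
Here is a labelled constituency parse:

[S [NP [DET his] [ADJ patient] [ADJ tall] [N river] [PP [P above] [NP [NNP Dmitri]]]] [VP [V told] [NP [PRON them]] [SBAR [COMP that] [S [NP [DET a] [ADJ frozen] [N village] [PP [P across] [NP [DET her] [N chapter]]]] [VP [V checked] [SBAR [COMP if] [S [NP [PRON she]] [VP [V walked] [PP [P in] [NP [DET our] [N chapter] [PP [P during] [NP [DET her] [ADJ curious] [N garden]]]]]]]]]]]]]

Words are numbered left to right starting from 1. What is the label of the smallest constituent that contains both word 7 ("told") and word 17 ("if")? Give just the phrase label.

The smallest bracket enclosing both words is [VP told them that a frozen village across her chapter checked if she walked in our chapter during her curious garden], so the label is VP.

VP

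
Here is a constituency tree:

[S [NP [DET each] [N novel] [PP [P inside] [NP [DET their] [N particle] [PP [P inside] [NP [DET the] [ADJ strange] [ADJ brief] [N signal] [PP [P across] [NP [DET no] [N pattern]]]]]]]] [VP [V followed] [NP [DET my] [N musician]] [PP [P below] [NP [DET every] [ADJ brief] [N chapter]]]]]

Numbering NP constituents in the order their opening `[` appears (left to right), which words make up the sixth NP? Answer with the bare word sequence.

Opening `[NP` markers occur at word positions 1, 4, 7, 12, 15, 18; the sixth of these opens the constituent [NP every brief chapter].

every brief chapter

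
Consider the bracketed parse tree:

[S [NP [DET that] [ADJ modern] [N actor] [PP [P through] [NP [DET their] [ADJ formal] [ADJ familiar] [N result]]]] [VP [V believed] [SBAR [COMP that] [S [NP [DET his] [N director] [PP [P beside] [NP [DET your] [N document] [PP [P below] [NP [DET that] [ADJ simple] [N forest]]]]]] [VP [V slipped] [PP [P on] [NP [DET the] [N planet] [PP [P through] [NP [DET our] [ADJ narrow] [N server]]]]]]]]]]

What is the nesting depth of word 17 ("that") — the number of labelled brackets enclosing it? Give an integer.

10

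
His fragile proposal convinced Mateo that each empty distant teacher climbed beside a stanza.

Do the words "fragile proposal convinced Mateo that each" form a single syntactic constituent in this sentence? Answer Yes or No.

No

"fragile" belongs to the noun phrase "his fragile proposal" while "each" belongs to the verb phrase "convinced Mateo that each empty distant teacher climbed beside a stanza"; a span that runs across that boundary is not a single phrase.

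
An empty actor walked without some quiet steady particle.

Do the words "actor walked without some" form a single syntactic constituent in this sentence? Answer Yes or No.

No

The smallest constituent containing the whole sequence is the clause [S an empty actor walked without some quiet steady particle], but the sequence is only part of it — it straddles the boundary between noun phrase "an empty actor" and verb phrase "walked without some quiet steady particle".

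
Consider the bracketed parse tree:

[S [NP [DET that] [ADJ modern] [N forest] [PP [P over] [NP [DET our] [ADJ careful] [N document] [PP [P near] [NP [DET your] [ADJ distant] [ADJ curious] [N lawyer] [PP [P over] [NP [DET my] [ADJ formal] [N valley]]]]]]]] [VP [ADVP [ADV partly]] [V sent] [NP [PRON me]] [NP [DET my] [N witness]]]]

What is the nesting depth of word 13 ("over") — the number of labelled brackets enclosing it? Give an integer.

8

The word sits inside P, which is inside PP, inside NP, inside PP, inside NP, inside PP, inside NP, inside S — 8 brackets in all.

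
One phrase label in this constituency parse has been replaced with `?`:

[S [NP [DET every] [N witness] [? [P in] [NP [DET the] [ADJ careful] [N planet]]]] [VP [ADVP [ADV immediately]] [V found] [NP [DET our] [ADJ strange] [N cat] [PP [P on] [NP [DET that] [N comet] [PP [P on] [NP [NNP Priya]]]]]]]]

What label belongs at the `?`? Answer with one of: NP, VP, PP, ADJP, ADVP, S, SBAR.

PP

Looking at what the `?` directly dominates — P 'in', NP — this is a prepositional phrase (PP).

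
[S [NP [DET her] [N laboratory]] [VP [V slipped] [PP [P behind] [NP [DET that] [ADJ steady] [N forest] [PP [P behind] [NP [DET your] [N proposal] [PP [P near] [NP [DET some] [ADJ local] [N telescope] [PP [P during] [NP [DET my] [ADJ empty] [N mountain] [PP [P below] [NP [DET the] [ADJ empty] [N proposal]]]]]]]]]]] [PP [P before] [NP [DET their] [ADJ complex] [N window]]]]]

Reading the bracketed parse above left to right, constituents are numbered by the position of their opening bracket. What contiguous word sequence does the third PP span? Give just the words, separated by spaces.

near some local telescope during my empty mountain below the empty proposal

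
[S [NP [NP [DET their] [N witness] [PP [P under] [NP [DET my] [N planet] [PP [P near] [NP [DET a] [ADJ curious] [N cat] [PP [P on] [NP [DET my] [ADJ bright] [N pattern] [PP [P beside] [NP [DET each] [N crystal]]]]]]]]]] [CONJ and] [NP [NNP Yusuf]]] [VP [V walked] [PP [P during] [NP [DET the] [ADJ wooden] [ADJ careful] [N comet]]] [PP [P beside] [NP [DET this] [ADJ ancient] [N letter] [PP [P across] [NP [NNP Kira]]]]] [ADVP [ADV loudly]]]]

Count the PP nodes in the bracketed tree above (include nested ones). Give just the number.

The PP constituents are: [PP under my planet near a curious cat on my bright pattern beside each crystal]; [PP near a curious cat on my bright pattern beside each crystal]; [PP on my bright pattern beside each crystal]; [PP beside each crystal]; [PP during the wooden careful comet]; [PP beside this ancient letter across Kira] …. Total: 7.

7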